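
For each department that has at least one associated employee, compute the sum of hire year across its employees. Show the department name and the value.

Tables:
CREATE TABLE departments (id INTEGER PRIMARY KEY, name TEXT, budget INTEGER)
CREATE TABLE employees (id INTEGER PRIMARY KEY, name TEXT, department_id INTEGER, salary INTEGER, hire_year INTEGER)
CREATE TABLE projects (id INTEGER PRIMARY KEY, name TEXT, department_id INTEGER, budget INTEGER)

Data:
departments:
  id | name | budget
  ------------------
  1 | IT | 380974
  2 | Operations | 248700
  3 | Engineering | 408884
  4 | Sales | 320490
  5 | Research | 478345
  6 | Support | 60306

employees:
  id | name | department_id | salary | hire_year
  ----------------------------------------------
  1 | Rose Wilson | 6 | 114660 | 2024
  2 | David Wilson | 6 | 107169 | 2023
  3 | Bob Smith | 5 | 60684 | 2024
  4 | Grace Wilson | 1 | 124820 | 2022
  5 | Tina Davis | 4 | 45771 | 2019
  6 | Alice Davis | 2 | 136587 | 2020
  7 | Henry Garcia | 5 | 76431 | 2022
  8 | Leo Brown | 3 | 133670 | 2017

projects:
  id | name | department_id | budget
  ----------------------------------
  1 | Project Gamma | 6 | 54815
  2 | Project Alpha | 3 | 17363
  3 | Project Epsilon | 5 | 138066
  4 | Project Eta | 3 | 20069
SELECT p.name, SUM(c.hire_year) AS sum_hire_year FROM employees c JOIN departments p ON c.department_id = p.id GROUP BY p.id, p.name

Execution result:
name | sum_hire_year
IT | 2022
Operations | 2020
Engineering | 2017
Sales | 2019
Research | 4046
Support | 4047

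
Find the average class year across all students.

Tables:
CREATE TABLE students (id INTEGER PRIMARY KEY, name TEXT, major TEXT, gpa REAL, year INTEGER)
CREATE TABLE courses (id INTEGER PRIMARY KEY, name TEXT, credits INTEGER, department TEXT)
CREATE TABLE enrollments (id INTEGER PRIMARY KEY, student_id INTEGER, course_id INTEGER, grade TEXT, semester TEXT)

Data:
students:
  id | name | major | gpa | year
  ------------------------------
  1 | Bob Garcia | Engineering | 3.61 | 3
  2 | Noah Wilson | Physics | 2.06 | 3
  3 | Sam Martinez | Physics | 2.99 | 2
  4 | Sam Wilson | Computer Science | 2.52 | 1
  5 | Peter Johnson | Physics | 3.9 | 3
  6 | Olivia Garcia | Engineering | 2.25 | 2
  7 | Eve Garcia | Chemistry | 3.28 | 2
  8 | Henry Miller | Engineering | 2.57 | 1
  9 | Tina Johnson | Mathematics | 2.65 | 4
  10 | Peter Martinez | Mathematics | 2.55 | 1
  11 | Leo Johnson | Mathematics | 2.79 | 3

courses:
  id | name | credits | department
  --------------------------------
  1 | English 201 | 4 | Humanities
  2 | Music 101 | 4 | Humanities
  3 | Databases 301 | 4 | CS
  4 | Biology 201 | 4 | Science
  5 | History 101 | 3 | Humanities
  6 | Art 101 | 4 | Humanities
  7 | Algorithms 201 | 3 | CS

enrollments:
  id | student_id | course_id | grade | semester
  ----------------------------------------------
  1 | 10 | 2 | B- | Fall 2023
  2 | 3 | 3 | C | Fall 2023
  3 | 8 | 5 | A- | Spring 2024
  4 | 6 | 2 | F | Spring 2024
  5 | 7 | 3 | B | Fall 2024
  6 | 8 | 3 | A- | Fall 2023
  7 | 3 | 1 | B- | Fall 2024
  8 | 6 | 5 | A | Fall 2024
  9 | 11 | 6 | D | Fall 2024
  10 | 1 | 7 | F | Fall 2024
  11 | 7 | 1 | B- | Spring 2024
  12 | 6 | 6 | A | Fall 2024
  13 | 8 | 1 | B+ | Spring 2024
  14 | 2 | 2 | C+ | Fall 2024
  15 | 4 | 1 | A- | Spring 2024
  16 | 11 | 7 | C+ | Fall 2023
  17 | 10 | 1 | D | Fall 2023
SELECT AVG(year) FROM students

Execution result:
2.27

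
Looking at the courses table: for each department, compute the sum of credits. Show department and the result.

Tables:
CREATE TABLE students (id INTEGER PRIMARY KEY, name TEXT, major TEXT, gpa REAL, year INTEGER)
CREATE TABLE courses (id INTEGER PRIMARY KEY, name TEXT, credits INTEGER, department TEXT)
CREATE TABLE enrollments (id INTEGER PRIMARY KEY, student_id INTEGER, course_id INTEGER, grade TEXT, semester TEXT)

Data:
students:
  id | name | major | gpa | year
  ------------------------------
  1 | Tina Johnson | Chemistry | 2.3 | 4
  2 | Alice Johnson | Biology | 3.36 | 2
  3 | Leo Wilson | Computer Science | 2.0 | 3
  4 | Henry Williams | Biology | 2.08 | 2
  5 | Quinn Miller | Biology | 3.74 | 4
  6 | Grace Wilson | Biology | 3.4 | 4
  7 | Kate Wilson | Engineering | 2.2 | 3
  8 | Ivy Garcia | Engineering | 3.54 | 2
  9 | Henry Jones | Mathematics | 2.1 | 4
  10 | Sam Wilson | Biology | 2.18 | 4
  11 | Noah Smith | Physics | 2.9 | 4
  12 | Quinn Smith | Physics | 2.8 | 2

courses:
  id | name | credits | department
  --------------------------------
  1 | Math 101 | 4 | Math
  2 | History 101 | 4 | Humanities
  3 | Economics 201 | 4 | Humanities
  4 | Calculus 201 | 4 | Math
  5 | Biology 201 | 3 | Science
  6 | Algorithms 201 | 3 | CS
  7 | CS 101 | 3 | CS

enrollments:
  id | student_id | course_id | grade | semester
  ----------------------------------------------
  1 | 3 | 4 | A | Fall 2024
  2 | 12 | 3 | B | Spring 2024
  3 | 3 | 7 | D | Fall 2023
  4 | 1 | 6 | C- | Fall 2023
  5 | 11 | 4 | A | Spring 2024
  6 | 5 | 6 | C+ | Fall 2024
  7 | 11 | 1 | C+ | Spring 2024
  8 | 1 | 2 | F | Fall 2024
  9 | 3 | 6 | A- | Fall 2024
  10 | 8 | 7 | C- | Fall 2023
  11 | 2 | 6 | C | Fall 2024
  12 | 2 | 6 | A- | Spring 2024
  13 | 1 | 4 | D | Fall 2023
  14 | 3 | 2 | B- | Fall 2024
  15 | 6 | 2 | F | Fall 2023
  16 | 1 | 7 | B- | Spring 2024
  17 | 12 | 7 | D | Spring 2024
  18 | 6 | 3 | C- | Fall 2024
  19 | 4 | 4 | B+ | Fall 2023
SELECT department, SUM(credits) AS sum_credits FROM courses GROUP BY department

Execution result:
department | sum_credits
CS | 6
Humanities | 8
Math | 8
Science | 3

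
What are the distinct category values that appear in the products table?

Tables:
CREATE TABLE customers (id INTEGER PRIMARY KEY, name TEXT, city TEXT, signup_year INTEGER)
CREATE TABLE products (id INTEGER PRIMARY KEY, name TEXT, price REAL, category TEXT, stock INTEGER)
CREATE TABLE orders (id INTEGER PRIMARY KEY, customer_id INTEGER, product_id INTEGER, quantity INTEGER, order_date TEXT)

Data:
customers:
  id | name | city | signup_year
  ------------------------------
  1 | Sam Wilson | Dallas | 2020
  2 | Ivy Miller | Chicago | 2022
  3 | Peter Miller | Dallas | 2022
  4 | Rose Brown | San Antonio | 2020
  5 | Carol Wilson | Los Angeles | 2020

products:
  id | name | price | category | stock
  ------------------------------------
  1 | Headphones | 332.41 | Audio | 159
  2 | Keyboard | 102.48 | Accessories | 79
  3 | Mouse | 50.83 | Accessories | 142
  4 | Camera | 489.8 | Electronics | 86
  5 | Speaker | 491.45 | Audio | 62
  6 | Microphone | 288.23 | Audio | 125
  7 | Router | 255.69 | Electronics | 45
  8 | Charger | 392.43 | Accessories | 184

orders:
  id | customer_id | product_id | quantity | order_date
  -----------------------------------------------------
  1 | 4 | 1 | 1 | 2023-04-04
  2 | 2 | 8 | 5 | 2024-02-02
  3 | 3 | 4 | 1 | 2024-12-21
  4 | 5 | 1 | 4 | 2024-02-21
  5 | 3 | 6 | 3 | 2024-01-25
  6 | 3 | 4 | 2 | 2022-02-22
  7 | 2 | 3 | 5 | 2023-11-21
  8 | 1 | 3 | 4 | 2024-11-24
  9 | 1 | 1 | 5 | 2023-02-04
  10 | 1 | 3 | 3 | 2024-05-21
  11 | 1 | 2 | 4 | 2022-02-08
SELECT DISTINCT category FROM products

Execution result:
category
Audio
Accessories
Electronics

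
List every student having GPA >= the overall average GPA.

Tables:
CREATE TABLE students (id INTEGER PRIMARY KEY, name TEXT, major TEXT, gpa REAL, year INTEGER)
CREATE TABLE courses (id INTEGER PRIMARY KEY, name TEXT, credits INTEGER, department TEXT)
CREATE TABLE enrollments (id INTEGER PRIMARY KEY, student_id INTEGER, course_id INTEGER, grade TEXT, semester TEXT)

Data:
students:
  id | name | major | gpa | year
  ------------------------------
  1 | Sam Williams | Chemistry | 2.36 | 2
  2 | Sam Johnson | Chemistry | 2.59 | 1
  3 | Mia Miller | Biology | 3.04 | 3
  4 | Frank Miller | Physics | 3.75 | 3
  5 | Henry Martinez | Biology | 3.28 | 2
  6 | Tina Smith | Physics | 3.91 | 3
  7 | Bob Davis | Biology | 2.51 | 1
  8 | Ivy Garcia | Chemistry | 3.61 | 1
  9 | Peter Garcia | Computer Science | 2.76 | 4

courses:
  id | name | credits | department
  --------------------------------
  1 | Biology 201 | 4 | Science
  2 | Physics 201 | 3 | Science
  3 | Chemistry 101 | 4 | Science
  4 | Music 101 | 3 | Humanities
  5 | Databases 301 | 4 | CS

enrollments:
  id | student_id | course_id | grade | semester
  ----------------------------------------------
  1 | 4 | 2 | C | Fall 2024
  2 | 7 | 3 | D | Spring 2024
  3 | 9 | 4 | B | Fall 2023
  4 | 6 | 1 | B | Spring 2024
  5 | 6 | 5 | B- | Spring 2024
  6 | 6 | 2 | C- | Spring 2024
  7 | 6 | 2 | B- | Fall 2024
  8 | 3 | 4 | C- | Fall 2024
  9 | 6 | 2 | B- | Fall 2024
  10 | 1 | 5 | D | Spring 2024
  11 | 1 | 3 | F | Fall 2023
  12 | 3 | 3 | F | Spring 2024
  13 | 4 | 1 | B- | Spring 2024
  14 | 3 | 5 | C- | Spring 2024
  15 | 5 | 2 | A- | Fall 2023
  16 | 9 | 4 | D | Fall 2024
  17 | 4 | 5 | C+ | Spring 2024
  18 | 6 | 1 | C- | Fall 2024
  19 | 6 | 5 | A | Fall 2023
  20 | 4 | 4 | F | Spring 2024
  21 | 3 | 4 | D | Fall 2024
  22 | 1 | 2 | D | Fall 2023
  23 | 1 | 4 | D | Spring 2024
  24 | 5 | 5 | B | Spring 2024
SELECT name, gpa FROM students WHERE gpa >= (SELECT AVG(gpa) FROM students)

Execution result:
name | gpa
Frank Miller | 3.75
Henry Martinez | 3.28
Tina Smith | 3.91
Ivy Garcia | 3.61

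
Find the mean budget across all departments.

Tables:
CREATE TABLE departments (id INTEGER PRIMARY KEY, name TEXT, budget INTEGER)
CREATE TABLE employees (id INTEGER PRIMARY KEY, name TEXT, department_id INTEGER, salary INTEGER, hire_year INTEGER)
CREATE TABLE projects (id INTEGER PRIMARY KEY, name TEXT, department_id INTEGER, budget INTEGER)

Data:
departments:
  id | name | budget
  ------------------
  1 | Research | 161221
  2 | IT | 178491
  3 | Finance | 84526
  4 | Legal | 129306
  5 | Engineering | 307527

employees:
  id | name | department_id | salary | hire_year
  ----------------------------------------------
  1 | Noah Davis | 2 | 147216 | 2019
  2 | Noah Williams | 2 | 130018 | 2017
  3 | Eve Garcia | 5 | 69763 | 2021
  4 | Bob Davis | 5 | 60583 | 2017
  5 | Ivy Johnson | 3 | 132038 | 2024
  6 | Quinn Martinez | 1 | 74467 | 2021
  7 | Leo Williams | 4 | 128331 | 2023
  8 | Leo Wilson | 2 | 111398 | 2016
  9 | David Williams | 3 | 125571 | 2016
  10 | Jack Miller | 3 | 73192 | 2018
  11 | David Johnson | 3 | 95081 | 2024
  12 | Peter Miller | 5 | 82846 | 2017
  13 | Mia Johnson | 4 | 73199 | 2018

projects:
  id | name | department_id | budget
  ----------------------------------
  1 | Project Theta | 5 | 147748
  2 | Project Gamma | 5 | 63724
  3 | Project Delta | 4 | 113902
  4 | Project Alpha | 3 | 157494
SELECT AVG(budget) FROM departments

Execution result:
172214.20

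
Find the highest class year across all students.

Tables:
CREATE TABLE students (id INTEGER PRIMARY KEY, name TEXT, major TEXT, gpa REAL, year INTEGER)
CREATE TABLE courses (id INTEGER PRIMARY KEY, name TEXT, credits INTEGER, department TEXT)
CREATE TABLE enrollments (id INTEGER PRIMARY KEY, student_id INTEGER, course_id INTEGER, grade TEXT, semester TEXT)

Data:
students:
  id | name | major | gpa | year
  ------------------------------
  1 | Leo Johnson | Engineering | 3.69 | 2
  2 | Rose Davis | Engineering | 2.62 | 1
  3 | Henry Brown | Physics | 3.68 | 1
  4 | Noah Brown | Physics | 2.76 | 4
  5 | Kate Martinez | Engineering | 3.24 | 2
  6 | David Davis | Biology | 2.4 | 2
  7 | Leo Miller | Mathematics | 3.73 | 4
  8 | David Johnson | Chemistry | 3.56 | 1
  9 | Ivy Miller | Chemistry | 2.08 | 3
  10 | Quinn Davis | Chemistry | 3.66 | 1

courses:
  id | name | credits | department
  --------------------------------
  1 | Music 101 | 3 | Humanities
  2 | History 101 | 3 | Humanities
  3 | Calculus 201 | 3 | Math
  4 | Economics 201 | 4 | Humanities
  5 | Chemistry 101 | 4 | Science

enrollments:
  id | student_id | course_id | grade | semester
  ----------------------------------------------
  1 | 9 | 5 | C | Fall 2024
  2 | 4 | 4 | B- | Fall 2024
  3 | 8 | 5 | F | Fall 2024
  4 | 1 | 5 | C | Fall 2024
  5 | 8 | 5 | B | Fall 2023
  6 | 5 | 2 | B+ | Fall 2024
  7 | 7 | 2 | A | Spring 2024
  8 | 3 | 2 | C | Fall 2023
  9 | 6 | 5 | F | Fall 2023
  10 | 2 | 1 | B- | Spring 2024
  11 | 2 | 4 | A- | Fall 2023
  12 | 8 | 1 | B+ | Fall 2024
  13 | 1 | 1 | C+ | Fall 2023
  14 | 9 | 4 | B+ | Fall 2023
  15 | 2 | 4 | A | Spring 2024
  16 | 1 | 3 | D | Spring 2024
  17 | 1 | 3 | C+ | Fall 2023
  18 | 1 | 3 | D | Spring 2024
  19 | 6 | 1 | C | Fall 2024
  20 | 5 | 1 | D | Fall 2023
SELECT MAX(year) FROM students

Execution result:
4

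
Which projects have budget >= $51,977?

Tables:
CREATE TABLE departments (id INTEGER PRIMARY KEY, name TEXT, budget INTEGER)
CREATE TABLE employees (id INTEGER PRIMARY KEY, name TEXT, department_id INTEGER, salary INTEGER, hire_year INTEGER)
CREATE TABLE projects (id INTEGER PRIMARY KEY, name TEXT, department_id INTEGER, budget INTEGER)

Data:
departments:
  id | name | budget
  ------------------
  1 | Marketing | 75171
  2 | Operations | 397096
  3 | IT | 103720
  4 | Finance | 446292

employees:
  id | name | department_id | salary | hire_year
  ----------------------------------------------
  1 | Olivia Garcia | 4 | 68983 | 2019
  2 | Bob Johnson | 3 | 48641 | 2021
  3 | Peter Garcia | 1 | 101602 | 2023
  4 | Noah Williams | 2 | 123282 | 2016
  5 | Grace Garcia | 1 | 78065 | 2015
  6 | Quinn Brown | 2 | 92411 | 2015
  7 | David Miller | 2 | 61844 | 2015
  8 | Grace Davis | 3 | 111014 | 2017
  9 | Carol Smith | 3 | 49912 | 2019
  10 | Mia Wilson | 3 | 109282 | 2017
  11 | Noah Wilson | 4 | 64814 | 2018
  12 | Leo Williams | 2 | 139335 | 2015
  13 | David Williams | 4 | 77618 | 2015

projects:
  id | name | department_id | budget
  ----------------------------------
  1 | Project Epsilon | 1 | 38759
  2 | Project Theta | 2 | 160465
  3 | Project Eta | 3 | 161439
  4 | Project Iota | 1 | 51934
SELECT name, budget FROM projects WHERE budget >= 51977

Execution result:
name | budget
Project Theta | 160465
Project Eta | 161439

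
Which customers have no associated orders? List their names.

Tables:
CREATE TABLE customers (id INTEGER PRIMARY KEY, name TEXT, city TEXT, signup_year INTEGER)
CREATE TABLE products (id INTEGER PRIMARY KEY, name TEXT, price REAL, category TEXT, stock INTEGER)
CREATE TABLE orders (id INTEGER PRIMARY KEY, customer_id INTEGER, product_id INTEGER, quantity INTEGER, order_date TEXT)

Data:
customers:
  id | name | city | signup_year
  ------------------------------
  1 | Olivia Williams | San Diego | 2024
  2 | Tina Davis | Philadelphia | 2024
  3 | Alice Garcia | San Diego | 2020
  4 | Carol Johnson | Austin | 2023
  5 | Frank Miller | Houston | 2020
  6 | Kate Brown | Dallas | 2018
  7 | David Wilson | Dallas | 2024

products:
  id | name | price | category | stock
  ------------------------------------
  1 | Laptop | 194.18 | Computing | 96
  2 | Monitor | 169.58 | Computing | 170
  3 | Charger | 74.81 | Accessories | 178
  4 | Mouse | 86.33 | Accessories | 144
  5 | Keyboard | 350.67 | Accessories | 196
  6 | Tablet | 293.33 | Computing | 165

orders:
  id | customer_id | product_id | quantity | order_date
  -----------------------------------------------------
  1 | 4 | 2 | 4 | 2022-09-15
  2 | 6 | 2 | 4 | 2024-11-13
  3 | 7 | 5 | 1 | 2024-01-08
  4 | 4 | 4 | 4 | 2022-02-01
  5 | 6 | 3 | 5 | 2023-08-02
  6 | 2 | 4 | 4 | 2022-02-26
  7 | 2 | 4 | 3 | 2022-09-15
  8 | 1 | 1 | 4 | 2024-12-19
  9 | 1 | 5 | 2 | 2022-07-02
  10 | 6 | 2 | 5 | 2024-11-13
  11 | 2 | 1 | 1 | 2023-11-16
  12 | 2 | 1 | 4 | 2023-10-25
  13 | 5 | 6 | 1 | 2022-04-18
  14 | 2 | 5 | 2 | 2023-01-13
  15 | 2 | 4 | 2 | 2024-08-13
SELECT p.name FROM customers p LEFT JOIN orders c ON c.customer_id = p.id WHERE c.id IS NULL

Execution result:
Alice Garcia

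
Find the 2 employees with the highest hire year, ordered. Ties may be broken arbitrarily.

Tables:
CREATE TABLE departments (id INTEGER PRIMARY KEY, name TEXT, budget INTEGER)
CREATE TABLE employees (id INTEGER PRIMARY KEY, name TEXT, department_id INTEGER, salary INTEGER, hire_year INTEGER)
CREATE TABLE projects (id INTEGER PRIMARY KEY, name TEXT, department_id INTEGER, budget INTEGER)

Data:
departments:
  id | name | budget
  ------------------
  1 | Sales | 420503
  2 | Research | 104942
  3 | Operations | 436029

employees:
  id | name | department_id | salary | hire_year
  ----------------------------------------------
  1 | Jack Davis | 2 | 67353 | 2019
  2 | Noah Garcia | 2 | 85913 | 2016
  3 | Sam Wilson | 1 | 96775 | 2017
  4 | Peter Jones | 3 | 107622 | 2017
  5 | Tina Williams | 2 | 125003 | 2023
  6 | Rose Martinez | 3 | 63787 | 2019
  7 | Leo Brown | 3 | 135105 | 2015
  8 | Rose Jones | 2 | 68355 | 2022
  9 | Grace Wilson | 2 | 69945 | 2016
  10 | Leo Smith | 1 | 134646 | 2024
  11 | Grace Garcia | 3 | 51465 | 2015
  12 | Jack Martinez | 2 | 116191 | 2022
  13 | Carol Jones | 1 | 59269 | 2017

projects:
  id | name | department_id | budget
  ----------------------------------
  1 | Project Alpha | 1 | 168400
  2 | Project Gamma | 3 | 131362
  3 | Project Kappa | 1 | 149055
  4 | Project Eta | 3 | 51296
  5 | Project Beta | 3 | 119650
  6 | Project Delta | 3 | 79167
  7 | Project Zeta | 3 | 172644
SELECT name, hire_year FROM employees ORDER BY hire_year DESC LIMIT 2

Execution result:
name | hire_year
Leo Smith | 2024
Tina Williams | 2023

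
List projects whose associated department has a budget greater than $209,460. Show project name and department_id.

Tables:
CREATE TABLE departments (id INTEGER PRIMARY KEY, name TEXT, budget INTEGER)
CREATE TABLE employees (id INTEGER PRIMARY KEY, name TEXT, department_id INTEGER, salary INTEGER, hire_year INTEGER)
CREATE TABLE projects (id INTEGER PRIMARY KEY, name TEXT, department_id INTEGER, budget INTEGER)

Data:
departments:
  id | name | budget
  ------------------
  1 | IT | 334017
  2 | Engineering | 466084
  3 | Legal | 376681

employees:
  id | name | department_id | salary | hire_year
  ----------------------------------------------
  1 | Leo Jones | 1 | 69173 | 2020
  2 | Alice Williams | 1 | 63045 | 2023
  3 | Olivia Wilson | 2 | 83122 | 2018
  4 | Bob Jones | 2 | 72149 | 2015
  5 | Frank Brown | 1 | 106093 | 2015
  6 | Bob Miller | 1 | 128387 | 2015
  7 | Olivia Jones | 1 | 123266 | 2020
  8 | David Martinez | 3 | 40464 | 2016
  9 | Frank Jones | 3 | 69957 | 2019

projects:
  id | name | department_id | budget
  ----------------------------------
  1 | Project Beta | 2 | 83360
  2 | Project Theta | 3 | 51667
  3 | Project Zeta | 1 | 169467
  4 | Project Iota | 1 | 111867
SELECT name, department_id FROM projects WHERE department_id IN (SELECT id FROM departments WHERE budget > 209460)

Execution result:
name | department_id
Project Beta | 2
Project Theta | 3
Project Zeta | 1
Project Iota | 1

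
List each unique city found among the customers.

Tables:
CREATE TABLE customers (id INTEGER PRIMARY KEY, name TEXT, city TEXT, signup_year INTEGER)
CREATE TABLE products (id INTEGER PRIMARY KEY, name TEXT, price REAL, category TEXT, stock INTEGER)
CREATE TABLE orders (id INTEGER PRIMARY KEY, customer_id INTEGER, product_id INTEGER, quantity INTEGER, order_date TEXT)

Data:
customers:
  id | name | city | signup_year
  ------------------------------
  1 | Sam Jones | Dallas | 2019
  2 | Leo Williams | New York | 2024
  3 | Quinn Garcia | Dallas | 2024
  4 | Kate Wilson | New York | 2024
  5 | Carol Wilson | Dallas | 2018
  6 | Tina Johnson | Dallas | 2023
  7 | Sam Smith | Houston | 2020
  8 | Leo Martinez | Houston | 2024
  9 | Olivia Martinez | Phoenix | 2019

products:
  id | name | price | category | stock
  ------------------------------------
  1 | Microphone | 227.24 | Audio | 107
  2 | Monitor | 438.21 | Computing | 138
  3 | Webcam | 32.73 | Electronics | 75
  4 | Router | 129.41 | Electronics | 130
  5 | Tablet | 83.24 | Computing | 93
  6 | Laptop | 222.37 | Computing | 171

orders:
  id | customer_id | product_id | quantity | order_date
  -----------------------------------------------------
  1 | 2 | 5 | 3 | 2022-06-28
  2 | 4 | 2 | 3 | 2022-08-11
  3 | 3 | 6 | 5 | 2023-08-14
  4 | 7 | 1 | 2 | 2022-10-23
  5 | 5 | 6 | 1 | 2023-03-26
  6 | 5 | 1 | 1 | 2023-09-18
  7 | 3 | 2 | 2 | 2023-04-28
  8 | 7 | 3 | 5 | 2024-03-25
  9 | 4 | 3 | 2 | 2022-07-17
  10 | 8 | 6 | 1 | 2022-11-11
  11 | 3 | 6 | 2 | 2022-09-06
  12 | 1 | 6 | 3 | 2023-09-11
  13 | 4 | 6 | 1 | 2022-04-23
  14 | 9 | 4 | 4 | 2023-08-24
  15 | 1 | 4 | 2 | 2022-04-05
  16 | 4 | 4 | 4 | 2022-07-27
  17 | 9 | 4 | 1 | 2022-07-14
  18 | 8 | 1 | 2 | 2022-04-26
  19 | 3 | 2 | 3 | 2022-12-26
SELECT DISTINCT city FROM customers

Execution result:
city
Dallas
New York
Houston
Phoenix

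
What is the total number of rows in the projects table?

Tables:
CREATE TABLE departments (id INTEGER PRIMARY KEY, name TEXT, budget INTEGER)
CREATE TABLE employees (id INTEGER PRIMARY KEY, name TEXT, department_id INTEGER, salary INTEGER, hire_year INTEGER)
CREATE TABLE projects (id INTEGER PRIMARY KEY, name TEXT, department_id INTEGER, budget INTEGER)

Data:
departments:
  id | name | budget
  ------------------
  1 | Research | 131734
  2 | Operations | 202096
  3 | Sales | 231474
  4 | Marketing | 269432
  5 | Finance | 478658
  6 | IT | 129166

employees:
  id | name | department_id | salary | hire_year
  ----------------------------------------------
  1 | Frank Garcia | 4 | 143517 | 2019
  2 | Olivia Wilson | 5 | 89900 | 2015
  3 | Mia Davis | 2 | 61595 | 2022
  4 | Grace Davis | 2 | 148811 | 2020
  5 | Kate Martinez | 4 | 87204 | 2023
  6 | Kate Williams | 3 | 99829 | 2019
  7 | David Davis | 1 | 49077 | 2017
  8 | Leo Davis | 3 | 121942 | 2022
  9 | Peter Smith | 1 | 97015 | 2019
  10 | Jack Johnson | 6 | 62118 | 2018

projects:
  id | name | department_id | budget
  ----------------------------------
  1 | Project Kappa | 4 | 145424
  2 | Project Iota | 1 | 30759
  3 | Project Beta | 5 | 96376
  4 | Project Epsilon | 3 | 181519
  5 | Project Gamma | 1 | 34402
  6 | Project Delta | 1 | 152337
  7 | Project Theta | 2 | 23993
SELECT COUNT(*) FROM projects

Execution result:
7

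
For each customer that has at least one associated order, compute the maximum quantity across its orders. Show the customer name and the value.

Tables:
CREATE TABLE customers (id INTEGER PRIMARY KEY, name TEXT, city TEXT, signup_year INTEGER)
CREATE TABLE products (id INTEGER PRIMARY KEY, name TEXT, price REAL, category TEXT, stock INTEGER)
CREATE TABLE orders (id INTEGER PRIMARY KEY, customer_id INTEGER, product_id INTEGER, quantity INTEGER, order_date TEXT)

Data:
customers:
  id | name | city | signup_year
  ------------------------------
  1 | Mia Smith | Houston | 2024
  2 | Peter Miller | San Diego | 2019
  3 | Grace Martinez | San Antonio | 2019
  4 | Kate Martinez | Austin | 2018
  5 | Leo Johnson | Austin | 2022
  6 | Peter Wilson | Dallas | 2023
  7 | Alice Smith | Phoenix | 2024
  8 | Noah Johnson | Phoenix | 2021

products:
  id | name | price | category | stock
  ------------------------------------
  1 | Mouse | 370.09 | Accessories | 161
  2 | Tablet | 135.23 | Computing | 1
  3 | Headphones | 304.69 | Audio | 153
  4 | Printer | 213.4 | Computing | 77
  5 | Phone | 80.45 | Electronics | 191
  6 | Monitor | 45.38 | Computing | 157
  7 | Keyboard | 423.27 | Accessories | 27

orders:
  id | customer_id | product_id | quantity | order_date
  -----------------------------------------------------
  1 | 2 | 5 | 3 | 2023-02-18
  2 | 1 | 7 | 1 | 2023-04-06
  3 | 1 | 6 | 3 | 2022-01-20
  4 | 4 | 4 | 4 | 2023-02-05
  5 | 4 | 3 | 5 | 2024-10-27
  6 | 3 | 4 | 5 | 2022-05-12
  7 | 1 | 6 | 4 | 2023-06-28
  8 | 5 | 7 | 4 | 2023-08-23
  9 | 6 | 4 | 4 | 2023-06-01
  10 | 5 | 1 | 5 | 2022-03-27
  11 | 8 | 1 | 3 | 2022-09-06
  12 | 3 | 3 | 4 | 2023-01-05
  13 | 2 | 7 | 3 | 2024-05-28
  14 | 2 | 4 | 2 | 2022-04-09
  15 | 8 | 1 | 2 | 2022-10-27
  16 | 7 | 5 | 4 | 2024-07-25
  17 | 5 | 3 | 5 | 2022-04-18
SELECT p.name, MAX(c.quantity) AS max_quantity FROM orders c JOIN customers p ON c.customer_id = p.id GROUP BY p.id, p.name

Execution result:
name | max_quantity
Mia Smith | 4
Peter Miller | 3
Grace Martinez | 5
Kate Martinez | 5
Leo Johnson | 5
Peter Wilson | 4
Alice Smith | 4
Noah Johnson | 3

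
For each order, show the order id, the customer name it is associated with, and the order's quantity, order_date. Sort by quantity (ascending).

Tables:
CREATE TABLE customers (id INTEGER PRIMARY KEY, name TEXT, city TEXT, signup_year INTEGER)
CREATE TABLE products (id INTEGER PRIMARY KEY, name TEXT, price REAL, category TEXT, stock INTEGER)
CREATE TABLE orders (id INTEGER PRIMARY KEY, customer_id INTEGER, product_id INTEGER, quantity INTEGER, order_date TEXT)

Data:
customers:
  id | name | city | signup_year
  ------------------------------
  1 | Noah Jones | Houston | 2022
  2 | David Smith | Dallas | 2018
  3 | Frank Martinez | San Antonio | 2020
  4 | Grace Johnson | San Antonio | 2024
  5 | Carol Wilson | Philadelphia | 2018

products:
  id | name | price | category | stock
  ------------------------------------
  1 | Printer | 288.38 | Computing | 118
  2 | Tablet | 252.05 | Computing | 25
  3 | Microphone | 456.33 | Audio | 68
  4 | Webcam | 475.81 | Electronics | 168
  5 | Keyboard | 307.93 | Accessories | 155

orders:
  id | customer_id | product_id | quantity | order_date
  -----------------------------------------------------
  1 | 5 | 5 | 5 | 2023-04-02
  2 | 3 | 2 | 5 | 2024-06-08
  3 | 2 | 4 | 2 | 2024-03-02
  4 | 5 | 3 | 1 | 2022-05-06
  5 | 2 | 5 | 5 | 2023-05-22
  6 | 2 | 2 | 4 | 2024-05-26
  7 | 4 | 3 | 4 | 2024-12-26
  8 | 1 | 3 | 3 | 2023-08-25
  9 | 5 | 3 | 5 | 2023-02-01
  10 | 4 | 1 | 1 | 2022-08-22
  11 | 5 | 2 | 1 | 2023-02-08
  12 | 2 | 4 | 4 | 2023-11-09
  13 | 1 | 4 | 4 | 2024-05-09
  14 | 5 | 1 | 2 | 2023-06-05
SELECT c.id, p.name AS customer, c.quantity, c.order_date FROM orders c JOIN customers p ON c.customer_id = p.id ORDER BY c.quantity ASC

Execution result:
id | customer | quantity | order_date
4 | Carol Wilson | 1 | 2022-05-06
10 | Grace Johnson | 1 | 2022-08-22
11 | Carol Wilson | 1 | 2023-02-08
3 | David Smith | 2 | 2024-03-02
14 | Carol Wilson | 2 | 2023-06-05
8 | Noah Jones | 3 | 2023-08-25
6 | David Smith | 4 | 2024-05-26
7 | Grace Johnson | 4 | 2024-12-26
12 | David Smith | 4 | 2023-11-09
13 | Noah Jones | 4 | 2024-05-09
1 | Carol Wilson | 5 | 2023-04-02
2 | Frank Martinez | 5 | 2024-06-08
5 | David Smith | 5 | 2023-05-22
9 | Carol Wilson | 5 | 2023-02-01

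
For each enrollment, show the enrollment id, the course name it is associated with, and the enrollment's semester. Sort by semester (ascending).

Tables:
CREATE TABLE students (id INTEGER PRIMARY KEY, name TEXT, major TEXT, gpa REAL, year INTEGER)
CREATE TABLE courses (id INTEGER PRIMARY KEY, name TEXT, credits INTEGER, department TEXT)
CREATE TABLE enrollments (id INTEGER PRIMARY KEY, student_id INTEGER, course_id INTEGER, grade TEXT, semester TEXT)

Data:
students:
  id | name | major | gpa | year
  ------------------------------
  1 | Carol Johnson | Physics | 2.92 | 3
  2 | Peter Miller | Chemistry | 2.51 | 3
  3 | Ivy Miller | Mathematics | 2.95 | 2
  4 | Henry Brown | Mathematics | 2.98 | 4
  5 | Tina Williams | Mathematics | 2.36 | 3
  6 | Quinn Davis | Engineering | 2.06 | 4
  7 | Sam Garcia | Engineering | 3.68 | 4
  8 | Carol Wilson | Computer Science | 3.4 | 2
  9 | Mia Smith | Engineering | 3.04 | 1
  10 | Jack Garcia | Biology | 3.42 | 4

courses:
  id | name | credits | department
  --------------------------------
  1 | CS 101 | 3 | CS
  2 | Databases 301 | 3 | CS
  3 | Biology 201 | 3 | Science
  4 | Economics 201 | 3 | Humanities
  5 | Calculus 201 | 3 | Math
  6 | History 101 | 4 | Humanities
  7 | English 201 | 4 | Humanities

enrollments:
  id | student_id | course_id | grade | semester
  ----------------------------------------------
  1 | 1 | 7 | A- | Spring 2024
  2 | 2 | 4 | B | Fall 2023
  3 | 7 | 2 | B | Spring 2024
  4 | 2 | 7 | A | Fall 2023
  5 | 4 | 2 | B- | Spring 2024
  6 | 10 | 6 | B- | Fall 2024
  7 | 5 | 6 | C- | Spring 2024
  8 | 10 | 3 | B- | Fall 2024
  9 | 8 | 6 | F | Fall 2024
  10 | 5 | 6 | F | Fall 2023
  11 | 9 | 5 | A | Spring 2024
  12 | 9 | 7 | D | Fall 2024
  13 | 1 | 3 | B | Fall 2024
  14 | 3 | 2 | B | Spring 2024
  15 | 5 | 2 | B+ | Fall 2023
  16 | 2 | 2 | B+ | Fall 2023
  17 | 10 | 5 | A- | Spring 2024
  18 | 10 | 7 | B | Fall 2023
SELECT c.id, p.name AS course, c.semester FROM enrollments c JOIN courses p ON c.course_id = p.id ORDER BY c.semester ASC

Execution result:
id | course | semester
2 | Economics 201 | Fall 2023
4 | English 201 | Fall 2023
10 | History 101 | Fall 2023
15 | Databases 301 | Fall 2023
16 | Databases 301 | Fall 2023
18 | English 201 | Fall 2023
6 | History 101 | Fall 2024
8 | Biology 201 | Fall 2024
9 | History 101 | Fall 2024
12 | English 201 | Fall 2024
13 | Biology 201 | Fall 2024
1 | English 201 | Spring 2024
3 | Databases 301 | Spring 2024
5 | Databases 301 | Spring 2024
7 | History 101 | Spring 2024
11 | Calculus 201 | Spring 2024
14 | Databases 301 | Spring 2024
17 | Calculus 201 | Spring 2024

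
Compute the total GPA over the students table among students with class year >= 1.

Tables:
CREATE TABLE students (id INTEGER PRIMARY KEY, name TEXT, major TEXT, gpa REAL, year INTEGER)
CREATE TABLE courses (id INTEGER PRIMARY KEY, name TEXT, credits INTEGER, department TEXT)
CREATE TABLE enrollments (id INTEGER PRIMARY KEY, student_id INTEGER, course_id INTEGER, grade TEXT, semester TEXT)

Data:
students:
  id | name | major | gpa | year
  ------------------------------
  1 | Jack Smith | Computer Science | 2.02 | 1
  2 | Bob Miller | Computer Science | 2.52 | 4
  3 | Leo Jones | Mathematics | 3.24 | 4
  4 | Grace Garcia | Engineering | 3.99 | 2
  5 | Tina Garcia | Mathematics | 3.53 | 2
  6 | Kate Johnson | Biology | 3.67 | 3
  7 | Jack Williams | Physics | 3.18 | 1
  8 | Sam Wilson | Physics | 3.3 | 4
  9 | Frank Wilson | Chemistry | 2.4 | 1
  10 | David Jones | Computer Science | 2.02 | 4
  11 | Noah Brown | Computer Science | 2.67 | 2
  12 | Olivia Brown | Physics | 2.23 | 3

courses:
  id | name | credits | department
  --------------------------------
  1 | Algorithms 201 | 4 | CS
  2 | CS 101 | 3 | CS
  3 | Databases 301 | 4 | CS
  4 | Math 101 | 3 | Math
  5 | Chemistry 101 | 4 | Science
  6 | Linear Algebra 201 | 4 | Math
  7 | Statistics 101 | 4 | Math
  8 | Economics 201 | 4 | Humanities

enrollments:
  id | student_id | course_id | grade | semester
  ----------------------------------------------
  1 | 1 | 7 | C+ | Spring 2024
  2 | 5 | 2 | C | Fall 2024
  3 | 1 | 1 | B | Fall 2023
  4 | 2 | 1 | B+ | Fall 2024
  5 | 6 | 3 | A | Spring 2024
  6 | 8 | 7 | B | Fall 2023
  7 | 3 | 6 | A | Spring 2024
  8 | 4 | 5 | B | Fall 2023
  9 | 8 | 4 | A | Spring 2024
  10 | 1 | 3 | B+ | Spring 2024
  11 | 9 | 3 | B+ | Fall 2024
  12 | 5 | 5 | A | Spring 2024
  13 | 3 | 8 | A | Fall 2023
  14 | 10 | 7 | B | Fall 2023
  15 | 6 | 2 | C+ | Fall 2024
SELECT SUM(gpa) FROM students WHERE year >= 1

Execution result:
34.77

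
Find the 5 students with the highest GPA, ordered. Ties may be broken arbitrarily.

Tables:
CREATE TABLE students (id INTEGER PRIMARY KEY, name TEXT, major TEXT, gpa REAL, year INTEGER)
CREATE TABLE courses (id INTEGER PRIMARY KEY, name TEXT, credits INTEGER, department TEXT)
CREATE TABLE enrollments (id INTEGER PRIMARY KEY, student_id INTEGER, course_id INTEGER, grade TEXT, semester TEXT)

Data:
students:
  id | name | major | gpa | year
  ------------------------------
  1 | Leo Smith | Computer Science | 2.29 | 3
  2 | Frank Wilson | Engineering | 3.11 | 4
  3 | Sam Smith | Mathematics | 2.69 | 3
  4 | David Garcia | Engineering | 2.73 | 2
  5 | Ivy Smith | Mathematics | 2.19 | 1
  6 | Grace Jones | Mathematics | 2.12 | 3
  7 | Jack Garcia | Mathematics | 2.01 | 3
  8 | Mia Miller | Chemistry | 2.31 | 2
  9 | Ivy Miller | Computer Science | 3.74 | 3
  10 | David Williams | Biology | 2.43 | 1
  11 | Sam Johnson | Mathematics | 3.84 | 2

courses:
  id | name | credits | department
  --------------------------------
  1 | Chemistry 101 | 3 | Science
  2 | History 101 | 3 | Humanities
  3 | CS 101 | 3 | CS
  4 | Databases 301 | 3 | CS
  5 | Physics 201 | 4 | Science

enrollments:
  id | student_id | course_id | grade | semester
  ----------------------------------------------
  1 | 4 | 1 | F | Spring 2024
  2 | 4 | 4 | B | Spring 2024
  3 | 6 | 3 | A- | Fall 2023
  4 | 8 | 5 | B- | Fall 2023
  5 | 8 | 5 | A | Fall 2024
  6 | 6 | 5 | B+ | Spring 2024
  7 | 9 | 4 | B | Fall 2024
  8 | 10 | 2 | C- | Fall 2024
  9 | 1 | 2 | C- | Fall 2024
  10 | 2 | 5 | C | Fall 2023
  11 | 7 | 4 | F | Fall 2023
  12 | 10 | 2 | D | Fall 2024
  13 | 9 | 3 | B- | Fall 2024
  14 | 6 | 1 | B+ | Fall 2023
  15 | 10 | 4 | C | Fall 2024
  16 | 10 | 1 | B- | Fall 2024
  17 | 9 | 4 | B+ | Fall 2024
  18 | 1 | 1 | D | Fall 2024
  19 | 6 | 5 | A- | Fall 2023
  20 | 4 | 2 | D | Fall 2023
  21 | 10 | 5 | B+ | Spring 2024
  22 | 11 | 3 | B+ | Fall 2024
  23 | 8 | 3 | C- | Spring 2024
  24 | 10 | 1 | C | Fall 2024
SELECT name, gpa FROM students ORDER BY gpa DESC LIMIT 5

Execution result:
name | gpa
Sam Johnson | 3.84
Ivy Miller | 3.74
Frank Wilson | 3.11
David Garcia | 2.73
Sam Smith | 2.69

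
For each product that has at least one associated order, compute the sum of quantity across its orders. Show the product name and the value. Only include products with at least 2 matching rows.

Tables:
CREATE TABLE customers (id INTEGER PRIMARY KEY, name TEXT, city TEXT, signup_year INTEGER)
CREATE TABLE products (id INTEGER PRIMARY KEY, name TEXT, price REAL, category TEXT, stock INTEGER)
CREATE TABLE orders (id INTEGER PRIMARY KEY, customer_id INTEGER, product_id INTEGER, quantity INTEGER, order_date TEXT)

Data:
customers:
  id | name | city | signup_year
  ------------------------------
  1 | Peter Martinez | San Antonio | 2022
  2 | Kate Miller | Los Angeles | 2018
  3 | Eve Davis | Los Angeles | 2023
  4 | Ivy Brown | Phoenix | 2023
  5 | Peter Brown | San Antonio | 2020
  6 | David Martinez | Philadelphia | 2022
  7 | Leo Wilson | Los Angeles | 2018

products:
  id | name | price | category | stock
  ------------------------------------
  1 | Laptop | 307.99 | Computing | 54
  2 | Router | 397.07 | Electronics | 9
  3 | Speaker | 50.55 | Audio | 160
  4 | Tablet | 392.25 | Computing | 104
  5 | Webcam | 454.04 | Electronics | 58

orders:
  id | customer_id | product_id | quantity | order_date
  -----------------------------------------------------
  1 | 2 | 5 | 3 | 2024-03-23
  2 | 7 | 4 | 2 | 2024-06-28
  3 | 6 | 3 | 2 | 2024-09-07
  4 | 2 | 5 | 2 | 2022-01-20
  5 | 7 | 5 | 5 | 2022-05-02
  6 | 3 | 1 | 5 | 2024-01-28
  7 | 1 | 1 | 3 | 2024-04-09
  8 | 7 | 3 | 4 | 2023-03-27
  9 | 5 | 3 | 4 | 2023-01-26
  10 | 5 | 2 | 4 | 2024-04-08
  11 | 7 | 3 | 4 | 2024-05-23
SELECT p.name, SUM(c.quantity) AS sum_quantity FROM orders c JOIN products p ON c.product_id = p.id GROUP BY p.id, p.name HAVING COUNT(*) >= 2

Execution result:
name | sum_quantity
Laptop | 8
Speaker | 14
Webcam | 10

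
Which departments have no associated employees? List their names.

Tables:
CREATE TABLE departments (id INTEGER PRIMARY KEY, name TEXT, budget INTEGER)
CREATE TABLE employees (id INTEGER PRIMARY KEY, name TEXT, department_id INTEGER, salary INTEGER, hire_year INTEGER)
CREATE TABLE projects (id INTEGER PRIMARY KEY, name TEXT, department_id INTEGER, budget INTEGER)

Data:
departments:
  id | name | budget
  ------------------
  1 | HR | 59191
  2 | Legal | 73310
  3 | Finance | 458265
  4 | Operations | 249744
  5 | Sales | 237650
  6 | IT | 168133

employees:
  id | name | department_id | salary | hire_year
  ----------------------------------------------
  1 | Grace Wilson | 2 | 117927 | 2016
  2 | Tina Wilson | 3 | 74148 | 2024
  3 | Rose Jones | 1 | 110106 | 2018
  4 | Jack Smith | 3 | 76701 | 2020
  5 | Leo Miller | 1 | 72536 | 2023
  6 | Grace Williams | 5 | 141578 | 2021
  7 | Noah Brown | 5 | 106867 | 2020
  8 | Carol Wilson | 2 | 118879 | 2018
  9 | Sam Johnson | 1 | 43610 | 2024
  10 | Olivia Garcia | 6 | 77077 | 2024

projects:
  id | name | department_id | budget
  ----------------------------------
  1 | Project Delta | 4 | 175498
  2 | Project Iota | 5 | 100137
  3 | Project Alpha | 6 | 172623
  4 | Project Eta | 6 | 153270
SELECT p.name FROM departments p LEFT JOIN employees c ON c.department_id = p.id WHERE c.id IS NULL

Execution result:
Operations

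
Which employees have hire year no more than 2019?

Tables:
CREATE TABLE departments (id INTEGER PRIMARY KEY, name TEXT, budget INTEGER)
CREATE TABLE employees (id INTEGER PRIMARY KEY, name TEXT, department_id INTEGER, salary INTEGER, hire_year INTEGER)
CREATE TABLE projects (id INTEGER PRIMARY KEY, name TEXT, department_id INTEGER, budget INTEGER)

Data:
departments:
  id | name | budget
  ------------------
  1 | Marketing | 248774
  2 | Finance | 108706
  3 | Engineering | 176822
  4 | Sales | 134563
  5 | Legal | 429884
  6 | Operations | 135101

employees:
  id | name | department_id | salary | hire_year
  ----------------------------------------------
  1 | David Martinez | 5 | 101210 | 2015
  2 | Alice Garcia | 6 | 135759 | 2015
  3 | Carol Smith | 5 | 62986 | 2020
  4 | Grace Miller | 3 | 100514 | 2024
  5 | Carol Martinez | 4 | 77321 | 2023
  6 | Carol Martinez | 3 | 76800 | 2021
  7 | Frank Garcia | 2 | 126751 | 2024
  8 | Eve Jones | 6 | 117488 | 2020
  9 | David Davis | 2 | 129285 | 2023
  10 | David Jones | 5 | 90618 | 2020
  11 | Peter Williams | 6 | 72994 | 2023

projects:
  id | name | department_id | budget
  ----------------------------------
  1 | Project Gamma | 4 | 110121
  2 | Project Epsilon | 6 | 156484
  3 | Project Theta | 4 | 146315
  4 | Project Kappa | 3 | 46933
SELECT name, hire_year FROM employees WHERE hire_year <= 2019

Execution result:
name | hire_year
David Martinez | 2015
Alice Garcia | 2015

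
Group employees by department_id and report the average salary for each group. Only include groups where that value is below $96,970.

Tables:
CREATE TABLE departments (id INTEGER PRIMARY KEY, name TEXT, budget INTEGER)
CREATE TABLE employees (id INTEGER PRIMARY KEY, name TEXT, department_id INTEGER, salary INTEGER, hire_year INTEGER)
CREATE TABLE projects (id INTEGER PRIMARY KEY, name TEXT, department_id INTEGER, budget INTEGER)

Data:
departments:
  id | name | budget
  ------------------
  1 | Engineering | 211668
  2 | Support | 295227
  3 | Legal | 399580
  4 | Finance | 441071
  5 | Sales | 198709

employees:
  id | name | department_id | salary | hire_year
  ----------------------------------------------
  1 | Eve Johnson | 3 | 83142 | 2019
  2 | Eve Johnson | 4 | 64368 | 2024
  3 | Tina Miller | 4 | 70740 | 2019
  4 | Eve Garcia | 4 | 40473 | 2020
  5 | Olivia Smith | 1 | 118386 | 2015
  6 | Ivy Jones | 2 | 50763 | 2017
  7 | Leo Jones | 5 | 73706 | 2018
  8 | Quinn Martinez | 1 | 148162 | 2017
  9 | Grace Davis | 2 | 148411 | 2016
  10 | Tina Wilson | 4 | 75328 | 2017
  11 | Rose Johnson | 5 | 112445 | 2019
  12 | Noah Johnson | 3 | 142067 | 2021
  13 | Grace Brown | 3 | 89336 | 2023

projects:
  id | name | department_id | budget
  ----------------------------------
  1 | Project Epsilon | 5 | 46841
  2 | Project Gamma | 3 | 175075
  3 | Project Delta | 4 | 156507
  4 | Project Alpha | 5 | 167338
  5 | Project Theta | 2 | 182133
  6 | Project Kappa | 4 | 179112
SELECT department_id, AVG(salary) AS avg_salary FROM employees GROUP BY department_id HAVING AVG(salary) < 96970

Execution result:
department_id | avg_salary
4 | 62727.25
5 | 93075.50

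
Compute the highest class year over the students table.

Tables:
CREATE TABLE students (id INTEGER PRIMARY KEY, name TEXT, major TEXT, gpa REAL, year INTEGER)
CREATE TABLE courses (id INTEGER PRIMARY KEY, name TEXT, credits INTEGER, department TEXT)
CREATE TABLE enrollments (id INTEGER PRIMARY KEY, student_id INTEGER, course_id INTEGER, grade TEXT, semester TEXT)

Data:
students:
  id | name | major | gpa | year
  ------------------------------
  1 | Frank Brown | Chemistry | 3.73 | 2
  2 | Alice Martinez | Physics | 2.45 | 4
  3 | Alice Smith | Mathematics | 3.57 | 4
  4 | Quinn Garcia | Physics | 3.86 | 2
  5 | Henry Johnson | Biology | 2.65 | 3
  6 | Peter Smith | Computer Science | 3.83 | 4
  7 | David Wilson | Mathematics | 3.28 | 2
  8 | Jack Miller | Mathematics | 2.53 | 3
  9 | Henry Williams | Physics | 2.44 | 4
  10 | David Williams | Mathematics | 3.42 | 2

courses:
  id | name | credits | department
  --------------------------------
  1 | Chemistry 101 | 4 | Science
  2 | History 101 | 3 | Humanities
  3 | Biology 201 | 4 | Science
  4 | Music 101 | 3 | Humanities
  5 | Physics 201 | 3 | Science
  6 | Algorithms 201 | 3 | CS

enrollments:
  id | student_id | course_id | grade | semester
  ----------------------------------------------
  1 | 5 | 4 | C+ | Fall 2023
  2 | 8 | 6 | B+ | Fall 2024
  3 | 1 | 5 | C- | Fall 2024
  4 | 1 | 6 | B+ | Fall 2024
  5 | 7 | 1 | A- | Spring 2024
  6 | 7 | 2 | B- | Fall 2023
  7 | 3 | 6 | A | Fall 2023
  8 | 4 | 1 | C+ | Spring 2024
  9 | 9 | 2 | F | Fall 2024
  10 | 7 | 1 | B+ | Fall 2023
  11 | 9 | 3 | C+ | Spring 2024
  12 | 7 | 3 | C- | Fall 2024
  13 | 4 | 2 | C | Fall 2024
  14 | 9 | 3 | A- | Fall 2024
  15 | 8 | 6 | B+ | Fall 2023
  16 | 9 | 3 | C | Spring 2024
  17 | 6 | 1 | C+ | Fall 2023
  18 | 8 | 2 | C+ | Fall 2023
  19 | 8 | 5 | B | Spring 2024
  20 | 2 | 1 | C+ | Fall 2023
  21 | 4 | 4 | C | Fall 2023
SELECT MAX(year) FROM students

Execution result:
4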